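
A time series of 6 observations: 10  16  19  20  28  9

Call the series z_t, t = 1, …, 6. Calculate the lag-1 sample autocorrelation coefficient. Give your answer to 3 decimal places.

-0.177

Mean z̄ = (10 + 16 + 19 + 20 + 28 + 9)/6 = 17.0000
Deviations from mean: -7.0000, -1.0000, 2.0000, 3.0000, 11.0000, -8.0000
Σ(z_t−z̄)(z_{t+1}−z̄) = (7.0000) + (-2.0000) + (6.0000) + (33.0000) + (-88.0000) = -44.0000
Denominator Σ(z_t−z̄)² = 248.0000
r_1 = -44.0000 / 248.0000 = -0.177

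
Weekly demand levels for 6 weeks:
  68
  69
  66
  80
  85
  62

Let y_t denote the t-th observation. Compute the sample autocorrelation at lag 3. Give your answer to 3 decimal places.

Mean ȳ = (68 + 69 + 66 + 80 + 85 + 62)/6 = 71.6667
Deviations from mean: -3.6667, -2.6667, -5.6667, 8.3333, 13.3333, -9.6667
Numerator Σ_{t=1}^{3}(y_t−ȳ)(y_{t+3}−ȳ) = -11.3333
Denominator Σ(y_t−ȳ)² = 393.3333
r_3 = -11.3333 / 393.3333 = -0.029

-0.029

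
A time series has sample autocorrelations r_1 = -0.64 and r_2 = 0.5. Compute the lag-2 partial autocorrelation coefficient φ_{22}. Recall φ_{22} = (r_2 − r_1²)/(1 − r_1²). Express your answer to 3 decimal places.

φ_{22} = (r_2 − r_1²) / (1 − r_1²)
r_1² = (-0.64)² = 0.4096
Numerator = 0.5 − 0.4096 = 0.0904; denominator = 1 − 0.4096 = 0.5904
φ_{22} = 0.0904 / 0.5904 = 0.153

0.153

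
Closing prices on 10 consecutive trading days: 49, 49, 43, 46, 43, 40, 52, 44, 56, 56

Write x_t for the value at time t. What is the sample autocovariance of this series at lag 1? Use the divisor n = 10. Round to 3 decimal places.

3.776

Mean x̄ = (49 + 49 + 43 + 46 + 43 + 40 + 52 + 44 + 56 + 56)/10 = 47.8000
Σ_{t=1}^{9}(x_t−x̄)(x_{t+1}−x̄) = 37.7600
γ_1 = 37.7600 / 10 = 3.776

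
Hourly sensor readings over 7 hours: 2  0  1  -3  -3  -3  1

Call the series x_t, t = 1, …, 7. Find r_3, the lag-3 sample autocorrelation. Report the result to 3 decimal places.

-0.533

Mean x̄ = (2 + 0 + 1 − 3 − 3 − 3 + 1)/7 = -0.7143
Deviations from mean: 2.7143, 0.7143, 1.7143, -2.2857, -2.2857, -2.2857, 1.7143
Σ(x_t−x̄)(x_{t+3}−x̄) = (-6.2041) + (-1.6327) + (-3.9184) + (-3.9184) = -15.6735
Denominator Σ(x_t−x̄)² = 29.4286
r_3 = -15.6735 / 29.4286 = -0.533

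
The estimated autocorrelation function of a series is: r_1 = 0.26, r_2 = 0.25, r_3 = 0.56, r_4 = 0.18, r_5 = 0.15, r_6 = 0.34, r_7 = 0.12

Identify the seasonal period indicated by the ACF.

3

The largest autocorrelation is r_3 = 0.56, with a weaker echo at lag 6 (0.34); the remaining lags stay at or below 0.26. The elevated value at lag 1 (0.26), dropping to 0.25 at lag 2, reflects decaying short-term dependence rather than seasonality.
The dominant spike at lag 3 indicates a seasonal period of 3.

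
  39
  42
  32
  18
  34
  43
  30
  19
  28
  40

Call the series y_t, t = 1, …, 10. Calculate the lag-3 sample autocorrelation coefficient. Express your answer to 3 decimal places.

-0.188

Mean ȳ = (39 + 42 + 32 + 18 + 34 + 43 + 30 + 19 + 28 + 40)/10 = 32.5000
Σ(y_t−ȳ)(y_{t+3}−ȳ) = (-94.2500) + (14.2500) + (-5.2500) + (36.2500) + (-20.2500) + (-47.2500) + (-18.7500) = -135.2500
Denominator Σ(y_t−ȳ)² = 720.5000
r_3 = -135.2500 / 720.5000 = -0.188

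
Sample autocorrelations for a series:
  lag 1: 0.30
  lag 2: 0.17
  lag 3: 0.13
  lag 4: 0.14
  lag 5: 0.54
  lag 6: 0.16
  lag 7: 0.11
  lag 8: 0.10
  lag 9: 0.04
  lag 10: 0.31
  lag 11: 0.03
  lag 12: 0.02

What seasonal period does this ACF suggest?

5

The largest autocorrelation is r_5 = 0.54, with a weaker echo at lag 10 (0.31); the remaining lags stay at or below 0.30. The elevated value at lag 1 (0.30), dropping to 0.17 at lag 2, reflects decaying short-term dependence rather than seasonality.
The dominant spike at lag 5 indicates a seasonal period of 5.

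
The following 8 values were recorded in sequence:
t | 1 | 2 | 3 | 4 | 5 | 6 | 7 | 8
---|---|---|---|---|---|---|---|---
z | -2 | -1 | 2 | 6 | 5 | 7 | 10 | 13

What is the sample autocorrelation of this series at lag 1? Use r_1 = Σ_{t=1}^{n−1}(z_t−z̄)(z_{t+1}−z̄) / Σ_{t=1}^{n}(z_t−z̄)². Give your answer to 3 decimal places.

0.569

Mean z̄ = (-2 − 1 + 2 + 6 + 5 + 7 + 10 + 13)/8 = 5.0000
Σ(z_t−z̄)(z_{t+1}−z̄) = (42.0000) + (18.0000) + (-3.0000) + (0.0000) + (0.0000) + (10.0000) + (40.0000) = 107.0000
Denominator Σ(z_t−z̄)² = 188.0000
r_1 = 107.0000 / 188.0000 = 0.569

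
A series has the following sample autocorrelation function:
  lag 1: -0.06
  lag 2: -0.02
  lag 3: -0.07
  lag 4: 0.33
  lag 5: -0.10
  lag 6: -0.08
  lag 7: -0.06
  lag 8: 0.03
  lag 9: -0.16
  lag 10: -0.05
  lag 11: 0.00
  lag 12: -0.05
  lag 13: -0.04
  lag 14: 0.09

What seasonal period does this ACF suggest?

The largest autocorrelation is r_4 = 0.33; the remaining lags stay at or below 0.09.
The dominant spike at lag 4 indicates a seasonal period of 4.

4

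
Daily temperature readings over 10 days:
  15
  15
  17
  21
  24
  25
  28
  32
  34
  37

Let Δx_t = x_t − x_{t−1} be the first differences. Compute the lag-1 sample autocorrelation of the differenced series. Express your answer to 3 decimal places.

-0.030

First differences Δx: 0, 2, 4, 3, 1, 3, 4, 2, 3
Mean of differences = 2.4444
Numerator Σ(Δx_t−Δx̄)(Δx_{t+1}−Δx̄) = -0.4198
Denominator Σ(Δx_t−Δx̄)² = 14.2222
r_1(Δx) = -0.4198 / 14.2222 = -0.030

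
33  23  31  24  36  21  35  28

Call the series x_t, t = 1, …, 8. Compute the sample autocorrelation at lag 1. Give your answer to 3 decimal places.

Mean x̄ = (33 + 23 + 31 + 24 + 36 + 21 + 35 + 28)/8 = 28.8750
Deviations from mean: 4.1250, -5.8750, 2.1250, -4.8750, 7.1250, -7.8750, 6.1250, -0.8750
Σ(x_t−x̄)(x_{t+1}−x̄) = (-24.2344) + (-12.4844) + (-10.3594) + (-34.7344) + (-56.1094) + (-48.2344) + (-5.3594) = -191.5156
Denominator Σ(x_t−x̄)² = 230.8750
r_1 = -191.5156 / 230.8750 = -0.830

-0.830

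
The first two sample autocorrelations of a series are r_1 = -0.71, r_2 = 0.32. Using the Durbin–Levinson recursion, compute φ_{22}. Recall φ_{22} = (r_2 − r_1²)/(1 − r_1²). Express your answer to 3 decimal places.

φ_{22} = (r_2 − r_1²) / (1 − r_1²)
r_1² = (-0.71)² = 0.5041
Numerator = 0.32 − 0.5041 = -0.1841; denominator = 1 − 0.5041 = 0.4959
φ_{22} = -0.1841 / 0.4959 = -0.371

-0.371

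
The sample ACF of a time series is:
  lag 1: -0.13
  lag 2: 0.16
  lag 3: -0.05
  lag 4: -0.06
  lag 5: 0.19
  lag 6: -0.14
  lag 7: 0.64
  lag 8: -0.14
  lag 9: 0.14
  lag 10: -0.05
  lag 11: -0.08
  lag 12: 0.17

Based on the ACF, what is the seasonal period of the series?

The largest autocorrelation is r_7 = 0.64; the remaining lags stay at or below 0.19.
The dominant spike at lag 7 indicates a seasonal period of 7.

7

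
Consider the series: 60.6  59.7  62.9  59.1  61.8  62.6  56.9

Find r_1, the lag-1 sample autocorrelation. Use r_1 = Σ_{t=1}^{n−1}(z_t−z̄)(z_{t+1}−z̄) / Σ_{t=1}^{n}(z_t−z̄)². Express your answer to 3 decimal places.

Mean z̄ = (60.6 + 59.7 + 62.9 + 59.1 + 61.8 + 62.6 + 56.9)/7 = 60.5143
Deviations from mean: 0.0857, -0.8143, 2.3857, -1.4143, 1.2857, 2.0857, -3.6143
Σ(z_t−z̄)(z_{t+1}−z̄) = (-0.0698) + (-1.9427) + (-3.3741) + (-1.8184) + (2.6816) + (-7.5384) = -12.0616
Denominator Σ(z_t−z̄)² = 27.4286
r_1 = -12.0616 / 27.4286 = -0.440

-0.440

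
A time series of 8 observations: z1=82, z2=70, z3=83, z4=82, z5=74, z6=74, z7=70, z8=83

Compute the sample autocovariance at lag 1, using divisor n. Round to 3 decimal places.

Mean z̄ = (82 + 70 + 83 + 82 + 74 + 74 + 70 + 83)/8 = 77.2500
Σ_{t=1}^{7}(z_t−z̄)(z_{t+1}−z̄) = -71.8125
γ_1 = -71.8125 / 8 = -8.977

-8.977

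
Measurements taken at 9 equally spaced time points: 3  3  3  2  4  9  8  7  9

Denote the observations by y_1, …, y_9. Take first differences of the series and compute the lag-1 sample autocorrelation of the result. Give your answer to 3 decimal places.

First differences Δy: 0, 0, -1, 2, 5, -1, -1, 2
Mean of differences = 0.7500
Numerator Σ(Δy_t−Δȳ)(Δy_{t+1}−Δȳ) = -1.5625
Denominator Σ(Δy_t−Δȳ)² = 31.5000
r_1(Δy) = -1.5625 / 31.5000 = -0.050

-0.050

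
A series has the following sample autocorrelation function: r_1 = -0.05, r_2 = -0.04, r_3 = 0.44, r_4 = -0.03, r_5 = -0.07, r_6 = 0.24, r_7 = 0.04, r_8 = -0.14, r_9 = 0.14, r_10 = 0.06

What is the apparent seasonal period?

The largest autocorrelation is r_3 = 0.44, with a weaker echo at lag 6 (0.24); the remaining lags stay at or below 0.14.
The dominant spike at lag 3 indicates a seasonal period of 3.

3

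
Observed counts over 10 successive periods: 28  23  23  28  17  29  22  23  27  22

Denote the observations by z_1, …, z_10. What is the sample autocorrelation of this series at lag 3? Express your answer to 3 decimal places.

0.286

Mean z̄ = (28 + 23 + 23 + 28 + 17 + 29 + 22 + 23 + 27 + 22)/10 = 24.2000
Σ(z_t−z̄)(z_{t+3}−z̄) = (14.4400) + (8.6400) + (-5.7600) + (-8.3600) + (8.6400) + (13.4400) + (4.8400) = 35.8800
Denominator Σ(z_t−z̄)² = 125.6000
r_3 = 35.8800 / 125.6000 = 0.286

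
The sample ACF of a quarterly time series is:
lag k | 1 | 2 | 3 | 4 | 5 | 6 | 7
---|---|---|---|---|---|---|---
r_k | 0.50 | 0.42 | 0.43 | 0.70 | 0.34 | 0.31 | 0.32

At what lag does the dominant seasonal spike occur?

4

The largest autocorrelation is r_4 = 0.70; the remaining lags stay at or below 0.50. The elevated value at lag 1 (0.50), dropping to 0.42 at lag 2, reflects decaying short-term dependence rather than seasonality.
The dominant spike at lag 4 indicates a seasonal period of 4.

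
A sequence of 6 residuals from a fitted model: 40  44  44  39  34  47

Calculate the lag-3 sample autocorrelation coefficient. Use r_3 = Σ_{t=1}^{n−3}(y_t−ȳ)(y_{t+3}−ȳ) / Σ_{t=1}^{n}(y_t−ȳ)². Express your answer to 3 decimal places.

-0.012

Mean ȳ = (40 + 44 + 44 + 39 + 34 + 47)/6 = 41.3333
Σ(y_t−ȳ)(y_{t+3}−ȳ) = (3.1111) + (-19.5556) + (15.1111) = -1.3333
Denominator Σ(y_t−ȳ)² = 107.3333
r_3 = -1.3333 / 107.3333 = -0.012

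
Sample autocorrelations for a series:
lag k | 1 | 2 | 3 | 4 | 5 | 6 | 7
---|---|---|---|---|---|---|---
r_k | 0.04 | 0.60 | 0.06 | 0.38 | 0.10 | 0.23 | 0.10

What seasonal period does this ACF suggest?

2

The largest autocorrelation is r_2 = 0.60, with weaker echoes at lags 4 (0.38) and 6 (0.23); the remaining lags stay at or below 0.10.
The dominant spike at lag 2 indicates a seasonal period of 2.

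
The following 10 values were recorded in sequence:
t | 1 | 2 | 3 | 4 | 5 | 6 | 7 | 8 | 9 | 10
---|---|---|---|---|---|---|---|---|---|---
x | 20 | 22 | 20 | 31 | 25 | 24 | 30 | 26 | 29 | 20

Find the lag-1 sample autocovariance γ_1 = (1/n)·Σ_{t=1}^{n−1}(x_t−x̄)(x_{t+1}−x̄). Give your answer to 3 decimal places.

-1.399

Mean x̄ = (20 + 22 + 20 + 31 + 25 + 24 + 30 + 26 + 29 + 20)/10 = 24.7000
Σ_{t=1}^{9}(x_t−x̄)(x_{t+1}−x̄) = -13.9900
γ_1 = -13.9900 / 10 = -1.399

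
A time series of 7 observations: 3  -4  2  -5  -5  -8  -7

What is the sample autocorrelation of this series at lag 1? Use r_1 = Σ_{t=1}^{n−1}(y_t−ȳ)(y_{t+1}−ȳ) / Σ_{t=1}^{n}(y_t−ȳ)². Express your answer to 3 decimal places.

Mean ȳ = (3 − 4 + 2 − 5 − 5 − 8 − 7)/7 = -3.4286
Deviations from mean: 6.4286, -0.5714, 5.4286, -1.5714, -1.5714, -4.5714, -3.5714
Numerator Σ_{t=1}^{6}(y_t−ȳ)(y_{t+1}−ȳ) = 10.6735
Denominator Σ(y_t−ȳ)² = 109.7143
r_1 = 10.6735 / 109.7143 = 0.097

0.097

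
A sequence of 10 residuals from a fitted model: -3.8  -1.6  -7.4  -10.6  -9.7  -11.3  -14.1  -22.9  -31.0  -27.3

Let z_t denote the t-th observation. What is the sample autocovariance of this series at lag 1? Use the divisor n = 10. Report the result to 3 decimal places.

Mean z̄ = (-3.8 − 1.6 − 7.4 − 10.6 − 9.7 − 11.3 − 14.1 − 22.9 − 31.0 − 27.3)/10 = -13.9700
Σ_{t=1}^{9}(z_t−z̄)(z_{t+1}−z̄) = 634.9071
γ_1 = 634.9071 / 10 = 63.491

63.491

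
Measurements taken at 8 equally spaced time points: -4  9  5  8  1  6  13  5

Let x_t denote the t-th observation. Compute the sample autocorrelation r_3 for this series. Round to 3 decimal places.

Mean x̄ = (-4 + 9 + 5 + 8 + 1 + 6 + 13 + 5)/8 = 5.3750
Deviations from mean: -9.3750, 3.6250, -0.3750, 2.6250, -4.3750, 0.6250, 7.6250, -0.3750
Σ(x_t−x̄)(x_{t+3}−x̄) = (-24.6094) + (-15.8594) + (-0.2344) + (20.0156) + (1.6406) = -19.0469
Denominator Σ(x_t−x̄)² = 185.8750
r_3 = -19.0469 / 185.8750 = -0.102

-0.102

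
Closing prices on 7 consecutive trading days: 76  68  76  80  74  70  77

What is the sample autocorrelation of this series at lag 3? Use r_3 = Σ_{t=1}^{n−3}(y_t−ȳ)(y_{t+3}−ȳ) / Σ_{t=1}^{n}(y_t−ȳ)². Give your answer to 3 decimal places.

0.182

Mean ȳ = (76 + 68 + 76 + 80 + 74 + 70 + 77)/7 = 74.4286
Σ(y_t−ȳ)(y_{t+3}−ȳ) = (8.7551) + (2.7551) + (-6.9592) + (14.3265) = 18.8776
Denominator Σ(y_t−ȳ)² = 103.7143
r_3 = 18.8776 / 103.7143 = 0.182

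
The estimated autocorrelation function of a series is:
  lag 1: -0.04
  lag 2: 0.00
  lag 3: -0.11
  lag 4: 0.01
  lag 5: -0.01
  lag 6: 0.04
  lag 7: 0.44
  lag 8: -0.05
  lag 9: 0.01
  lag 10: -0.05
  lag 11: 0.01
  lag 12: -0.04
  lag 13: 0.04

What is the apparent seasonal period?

7

The largest autocorrelation is r_7 = 0.44; the remaining lags stay at or below 0.04.
The dominant spike at lag 7 indicates a seasonal period of 7.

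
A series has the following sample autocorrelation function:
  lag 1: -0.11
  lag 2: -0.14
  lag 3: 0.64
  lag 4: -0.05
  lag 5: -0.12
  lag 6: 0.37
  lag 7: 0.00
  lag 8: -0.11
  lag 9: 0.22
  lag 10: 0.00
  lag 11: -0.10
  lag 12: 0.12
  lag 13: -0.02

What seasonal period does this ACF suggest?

The largest autocorrelation is r_3 = 0.64, with weaker echoes at lags 6 (0.37) and 9 (0.22); the remaining lags stay at or below 0.12.
The dominant spike at lag 3 indicates a seasonal period of 3.

3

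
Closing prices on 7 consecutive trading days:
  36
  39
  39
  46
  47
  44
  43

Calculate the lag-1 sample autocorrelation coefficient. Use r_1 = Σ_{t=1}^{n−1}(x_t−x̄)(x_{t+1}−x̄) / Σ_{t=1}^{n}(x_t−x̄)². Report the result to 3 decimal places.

Mean x̄ = (36 + 39 + 39 + 46 + 47 + 44 + 43)/7 = 42.0000
Deviations from mean: -6.0000, -3.0000, -3.0000, 4.0000, 5.0000, 2.0000, 1.0000
Numerator Σ_{t=1}^{6}(x_t−x̄)(x_{t+1}−x̄) = 47.0000
Denominator Σ(x_t−x̄)² = 100.0000
r_1 = 47.0000 / 100.0000 = 0.470

0.470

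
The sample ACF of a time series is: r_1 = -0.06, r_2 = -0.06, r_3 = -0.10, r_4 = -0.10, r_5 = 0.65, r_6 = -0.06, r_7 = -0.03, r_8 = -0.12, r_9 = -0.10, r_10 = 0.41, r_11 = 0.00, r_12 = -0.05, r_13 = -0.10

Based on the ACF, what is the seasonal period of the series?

5

The largest autocorrelation is r_5 = 0.65, with a weaker echo at lag 10 (0.41); the remaining lags stay at or below 0.00.
The dominant spike at lag 5 indicates a seasonal period of 5.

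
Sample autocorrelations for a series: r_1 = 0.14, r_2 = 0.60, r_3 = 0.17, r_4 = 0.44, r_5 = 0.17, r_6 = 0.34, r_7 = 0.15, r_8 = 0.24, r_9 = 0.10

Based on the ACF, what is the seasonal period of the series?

The largest autocorrelation is r_2 = 0.60, with weaker echoes at lags 4 (0.44), 6 (0.34) and 8 (0.24); the remaining lags stay at or below 0.17.
The dominant spike at lag 2 indicates a seasonal period of 2.

2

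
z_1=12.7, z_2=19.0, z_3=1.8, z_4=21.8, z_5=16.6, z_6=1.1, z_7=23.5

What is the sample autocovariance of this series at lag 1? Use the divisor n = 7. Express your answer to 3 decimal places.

Mean z̄ = (12.7 + 19.0 + 1.8 + 21.8 + 16.6 + 1.1 + 23.5)/7 = 13.7857
Deviations: -1.0857, 5.2143, -11.9857, 8.0143, 2.8143, -12.6857, 9.7143
Σ_{t=1}^{6}(z_t−z̄)(z_{t+1}−z̄) = -300.5945
γ_1 = -300.5945 / 7 = -42.942

-42.942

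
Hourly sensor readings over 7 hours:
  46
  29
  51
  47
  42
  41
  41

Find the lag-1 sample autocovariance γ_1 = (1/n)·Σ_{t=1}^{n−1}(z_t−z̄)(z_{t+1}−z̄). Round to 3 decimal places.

Mean z̄ = (46 + 29 + 51 + 47 + 42 + 41 + 41)/7 = 42.4286
Σ_{t=1}^{6}(z_t−z̄)(z_{t+1}−z̄) = -123.1837
γ_1 = -123.1837 / 7 = -17.598

-17.598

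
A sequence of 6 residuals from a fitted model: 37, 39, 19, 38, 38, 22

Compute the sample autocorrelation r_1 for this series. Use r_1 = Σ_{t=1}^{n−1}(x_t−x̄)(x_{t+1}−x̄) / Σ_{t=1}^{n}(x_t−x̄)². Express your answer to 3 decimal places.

-0.383

Mean x̄ = (37 + 39 + 19 + 38 + 38 + 22)/6 = 32.1667
Deviations from mean: 4.8333, 6.8333, -13.1667, 5.8333, 5.8333, -10.1667
Σ(x_t−x̄)(x_{t+1}−x̄) = (33.0278) + (-89.9722) + (-76.8056) + (34.0278) + (-59.3056) = -159.0278
Denominator Σ(x_t−x̄)² = 414.8333
r_1 = -159.0278 / 414.8333 = -0.383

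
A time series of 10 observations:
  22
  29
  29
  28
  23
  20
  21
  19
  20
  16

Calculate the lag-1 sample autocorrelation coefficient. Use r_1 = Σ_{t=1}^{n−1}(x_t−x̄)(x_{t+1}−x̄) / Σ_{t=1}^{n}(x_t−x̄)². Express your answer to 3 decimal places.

Mean x̄ = (22 + 29 + 29 + 28 + 23 + 20 + 21 + 19 + 20 + 16)/10 = 22.7000
Numerator Σ_{t=1}^{9}(x_t−x̄)(x_{t+1}−x̄) = 108.4100
Denominator Σ(x_t−x̄)² = 184.1000
r_1 = 108.4100 / 184.1000 = 0.589

0.589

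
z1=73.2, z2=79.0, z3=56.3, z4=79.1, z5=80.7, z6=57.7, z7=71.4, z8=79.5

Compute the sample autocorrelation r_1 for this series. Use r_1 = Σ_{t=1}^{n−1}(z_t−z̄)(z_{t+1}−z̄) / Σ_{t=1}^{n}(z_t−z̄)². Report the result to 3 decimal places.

-0.396

Mean z̄ = (73.2 + 79.0 + 56.3 + 79.1 + 80.7 + 57.7 + 71.4 + 79.5)/8 = 72.1125
Deviations from mean: 1.0875, 6.8875, -15.8125, 6.9875, 8.5875, -14.4125, -0.7125, 7.3875
Σ(z_t−z̄)(z_{t+1}−z̄) = (7.4902) + (-108.9086) + (-110.4898) + (60.0052) + (-123.7673) + (10.2689) + (-5.2636) = -270.6652
Denominator Σ(z_t−z̄)² = 684.0288
r_1 = -270.6652 / 684.0288 = -0.396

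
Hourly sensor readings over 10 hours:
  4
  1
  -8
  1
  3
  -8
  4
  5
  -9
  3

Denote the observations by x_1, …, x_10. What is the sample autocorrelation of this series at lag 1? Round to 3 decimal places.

Mean x̄ = (4 + 1 − 8 + 1 + 3 − 8 + 4 + 5 − 9 + 3)/10 = -0.4000
Numerator Σ_{t=1}^{9}(x_t−x̄)(x_{t+1}−x̄) = -121.5600
Denominator Σ(x_t−x̄)² = 284.4000
r_1 = -121.5600 / 284.4000 = -0.427

-0.427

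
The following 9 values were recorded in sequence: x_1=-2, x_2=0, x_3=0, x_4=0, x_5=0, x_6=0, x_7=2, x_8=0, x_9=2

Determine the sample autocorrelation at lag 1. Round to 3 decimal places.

-0.043

Mean x̄ = (-2 + 0 + 0 + 0 + 0 + 0 + 2 + 0 + 2)/9 = 0.2222
Numerator Σ_{t=1}^{8}(x_t−x̄)(x_{t+1}−x̄) = -0.4938
Denominator Σ(x_t−x̄)² = 11.5556
r_1 = -0.4938 / 11.5556 = -0.043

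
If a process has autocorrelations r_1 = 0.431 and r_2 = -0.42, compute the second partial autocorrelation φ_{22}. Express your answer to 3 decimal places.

φ_{22} = (r_2 − r_1²) / (1 − r_1²)
r_1² = (0.431)² = 0.185761
Numerator = -0.42 − 0.1858 = -0.6058; denominator = 1 − 0.1858 = 0.8142
φ_{22} = -0.6058 / 0.8142 = -0.744

-0.744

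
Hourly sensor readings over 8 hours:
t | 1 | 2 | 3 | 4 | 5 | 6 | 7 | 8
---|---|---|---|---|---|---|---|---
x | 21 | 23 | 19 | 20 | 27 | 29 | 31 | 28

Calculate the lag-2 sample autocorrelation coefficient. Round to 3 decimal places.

0.169

Mean x̄ = (21 + 23 + 19 + 20 + 27 + 29 + 31 + 28)/8 = 24.7500
Deviations from mean: -3.7500, -1.7500, -5.7500, -4.7500, 2.2500, 4.2500, 6.2500, 3.2500
Σ(x_t−x̄)(x_{t+2}−x̄) = (21.5625) + (8.3125) + (-12.9375) + (-20.1875) + (14.0625) + (13.8125) = 24.6250
Denominator Σ(x_t−x̄)² = 145.5000
r_2 = 24.6250 / 145.5000 = 0.169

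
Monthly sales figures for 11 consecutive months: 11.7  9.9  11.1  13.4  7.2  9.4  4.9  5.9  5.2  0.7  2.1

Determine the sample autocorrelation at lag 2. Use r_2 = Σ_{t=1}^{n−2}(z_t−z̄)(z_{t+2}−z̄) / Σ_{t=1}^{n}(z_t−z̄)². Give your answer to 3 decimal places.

0.406

Mean z̄ = (11.7 + 9.9 + 11.1 + 13.4 + 7.2 + 9.4 + 4.9 + 5.9 + 5.2 + 0.7 + 2.1)/11 = 7.4091
Numerator Σ_{t=1}^{9}(z_t−z̄)(z_{t+2}−z̄) = 66.8317
Denominator Σ(z_t−z̄)² = 164.7891
r_2 = 66.8317 / 164.7891 = 0.406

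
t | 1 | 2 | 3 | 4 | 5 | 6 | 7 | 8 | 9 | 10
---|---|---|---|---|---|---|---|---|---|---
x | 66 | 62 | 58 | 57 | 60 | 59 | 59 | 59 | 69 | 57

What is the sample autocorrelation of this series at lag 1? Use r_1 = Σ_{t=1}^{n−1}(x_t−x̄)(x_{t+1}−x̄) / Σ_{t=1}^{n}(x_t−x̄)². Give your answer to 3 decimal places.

-0.156

Mean x̄ = (66 + 62 + 58 + 57 + 60 + 59 + 59 + 59 + 69 + 57)/10 = 60.6000
Numerator Σ_{t=1}^{9}(x_t−x̄)(x_{t+1}−x̄) = -22.1600
Denominator Σ(x_t−x̄)² = 142.4000
r_1 = -22.1600 / 142.4000 = -0.156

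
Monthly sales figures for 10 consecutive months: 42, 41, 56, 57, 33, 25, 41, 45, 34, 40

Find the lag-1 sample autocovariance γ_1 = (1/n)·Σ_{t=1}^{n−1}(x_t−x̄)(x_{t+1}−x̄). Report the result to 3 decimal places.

Mean x̄ = (42 + 41 + 56 + 57 + 33 + 25 + 41 + 45 + 34 + 40)/10 = 41.4000
Σ_{t=1}^{9}(x_t−x̄)(x_{t+1}−x̄) = 217.2400
γ_1 = 217.2400 / 10 = 21.724

21.724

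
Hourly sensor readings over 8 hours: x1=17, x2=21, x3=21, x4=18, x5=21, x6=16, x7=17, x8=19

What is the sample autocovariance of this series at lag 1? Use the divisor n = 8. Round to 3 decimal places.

Mean x̄ = (17 + 21 + 21 + 18 + 21 + 16 + 17 + 19)/8 = 18.7500
Deviations: -1.7500, 2.2500, 2.2500, -0.7500, 2.2500, -2.7500, -1.7500, 0.2500
Σ_{t=1}^{7}(x_t−x̄)(x_{t+1}−x̄) = -4.0625
γ_1 = -4.0625 / 8 = -0.508

-0.508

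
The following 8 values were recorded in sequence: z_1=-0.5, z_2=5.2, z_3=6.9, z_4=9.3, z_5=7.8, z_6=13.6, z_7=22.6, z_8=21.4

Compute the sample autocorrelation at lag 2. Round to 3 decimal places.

Mean z̄ = (-0.5 + 5.2 + 6.9 + 9.3 + 7.8 + 13.6 + 22.6 + 21.4)/8 = 10.7875
Deviations from mean: -11.2875, -5.5875, -3.8875, -1.4875, -2.9875, 2.8125, 11.8125, 10.6125
Σ(z_t−z̄)(z_{t+2}−z̄) = (43.8802) + (8.3114) + (11.6139) + (-4.1836) + (-35.2898) + (29.8477) = 54.1797
Denominator Σ(z_t−z̄)² = 444.9488
r_2 = 54.1797 / 444.9488 = 0.122

0.122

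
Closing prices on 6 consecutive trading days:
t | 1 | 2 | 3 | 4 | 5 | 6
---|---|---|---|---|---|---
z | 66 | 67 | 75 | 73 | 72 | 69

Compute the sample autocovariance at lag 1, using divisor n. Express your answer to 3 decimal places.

Mean z̄ = (66 + 67 + 75 + 73 + 72 + 69)/6 = 70.3333
Σ_{t=1}^{5}(z_t−z̄)(z_{t+1}−z̄) = 13.5556
γ_1 = 13.5556 / 6 = 2.259

2.259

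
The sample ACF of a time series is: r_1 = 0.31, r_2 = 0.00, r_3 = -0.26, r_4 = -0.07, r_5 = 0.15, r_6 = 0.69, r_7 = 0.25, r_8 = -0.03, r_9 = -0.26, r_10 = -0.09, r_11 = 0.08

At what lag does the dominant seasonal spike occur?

The largest autocorrelation is r_6 = 0.69; the remaining lags stay at or below 0.31. The elevated value at lag 1 (0.31), dropping to 0.00 at lag 2, reflects decaying short-term dependence rather than seasonality.
The dominant spike at lag 6 indicates a seasonal period of 6.

6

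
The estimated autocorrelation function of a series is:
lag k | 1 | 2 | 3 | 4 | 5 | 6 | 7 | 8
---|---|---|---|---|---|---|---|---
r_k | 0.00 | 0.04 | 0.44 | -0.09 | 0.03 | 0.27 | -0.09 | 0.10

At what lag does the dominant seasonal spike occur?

3

The largest autocorrelation is r_3 = 0.44, with a weaker echo at lag 6 (0.27); the remaining lags stay at or below 0.10.
The dominant spike at lag 3 indicates a seasonal period of 3.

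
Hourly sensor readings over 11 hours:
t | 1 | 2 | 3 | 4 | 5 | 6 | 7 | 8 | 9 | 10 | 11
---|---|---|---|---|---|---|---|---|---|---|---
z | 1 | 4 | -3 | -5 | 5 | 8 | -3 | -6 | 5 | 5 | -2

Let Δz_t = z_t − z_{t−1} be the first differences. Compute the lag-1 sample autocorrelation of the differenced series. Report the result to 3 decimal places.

-0.063

First differences Δz: 3, -7, -2, 10, 3, -11, -3, 11, 0, -7
Mean of differences = -0.3000
Numerator Σ(Δz_t−Δz̄)(Δz_{t+1}−Δz̄) = -29.7900
Denominator Σ(Δz_t−Δz̄)² = 470.1000
r_1(Δz) = -29.7900 / 470.1000 = -0.063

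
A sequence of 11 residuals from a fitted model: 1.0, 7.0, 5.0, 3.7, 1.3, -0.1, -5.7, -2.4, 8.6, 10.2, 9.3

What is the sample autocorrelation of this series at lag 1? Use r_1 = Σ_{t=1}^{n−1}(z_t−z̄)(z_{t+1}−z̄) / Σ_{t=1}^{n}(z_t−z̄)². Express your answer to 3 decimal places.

0.512

Mean z̄ = (1.0 + 7.0 + 5.0 + 3.7 + 1.3 − 0.1 − 5.7 − 2.4 + 8.6 + 10.2 + 9.3)/11 = 3.4455
Numerator Σ_{t=1}^{10}(z_t−z̄)(z_{t+1}−z̄) = 134.4043
Denominator Σ(z_t−z̄)² = 262.5473
r_1 = 134.4043 / 262.5473 = 0.512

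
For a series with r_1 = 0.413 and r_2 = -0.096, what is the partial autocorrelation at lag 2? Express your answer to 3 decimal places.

φ_{22} = (r_2 − r_1²) / (1 − r_1²)
r_1² = (0.413)² = 0.170569
Numerator = -0.096 − 0.1706 = -0.2666; denominator = 1 − 0.1706 = 0.8294
φ_{22} = -0.2666 / 0.8294 = -0.321

-0.321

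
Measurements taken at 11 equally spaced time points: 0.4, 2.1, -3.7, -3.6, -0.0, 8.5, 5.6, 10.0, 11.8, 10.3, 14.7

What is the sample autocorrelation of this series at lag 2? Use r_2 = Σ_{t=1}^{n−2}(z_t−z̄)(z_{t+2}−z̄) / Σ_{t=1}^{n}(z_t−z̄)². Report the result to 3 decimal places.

Mean z̄ = (0.4 + 2.1 − 3.7 − 3.6 − 0.0 + 8.5 + 5.6 + 10.0 + 11.8 + 10.3 + 14.7)/11 = 5.1000
Numerator Σ_{t=1}^{9}(z_t−z̄)(z_{t+2}−z̄) = 190.0200
Denominator Σ(z_t−z̄)² = 410.1400
r_2 = 190.0200 / 410.1400 = 0.463

0.463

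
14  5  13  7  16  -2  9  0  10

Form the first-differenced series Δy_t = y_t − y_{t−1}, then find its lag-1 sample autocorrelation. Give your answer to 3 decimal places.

First differences Δy: -9, 8, -6, 9, -18, 11, -9, 10
Mean of differences = -0.5000
Numerator Σ(Δy_t−Δȳ)(Δy_{t+1}−Δȳ) = -725.7500
Denominator Σ(Δy_t−Δȳ)² = 886.0000
r_1(Δy) = -725.7500 / 886.0000 = -0.819

-0.819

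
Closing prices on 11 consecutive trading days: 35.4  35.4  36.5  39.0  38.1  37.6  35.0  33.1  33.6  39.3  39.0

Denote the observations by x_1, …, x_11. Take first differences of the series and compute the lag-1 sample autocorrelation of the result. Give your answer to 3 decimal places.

0.116

First differences Δx: 0.0, 1.1, 2.5, -0.9, -0.5, -2.6, -1.9, 0.5, 5.7, -0.3
Mean of differences = 0.3600
Numerator Σ(Δx_t−Δx̄)(Δx_{t+1}−Δx̄) = 5.8464
Denominator Σ(Δx_t−Δx̄)² = 50.4240
r_1(Δx) = 5.8464 / 50.4240 = 0.116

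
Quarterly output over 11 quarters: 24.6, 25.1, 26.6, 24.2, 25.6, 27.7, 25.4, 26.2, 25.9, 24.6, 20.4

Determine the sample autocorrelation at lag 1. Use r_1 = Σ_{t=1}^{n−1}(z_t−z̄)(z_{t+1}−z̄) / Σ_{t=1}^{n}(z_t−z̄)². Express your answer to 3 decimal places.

0.097

Mean z̄ = (24.6 + 25.1 + 26.6 + 24.2 + 25.6 + 27.7 + 25.4 + 26.2 + 25.9 + 24.6 + 20.4)/11 = 25.1182
Numerator Σ_{t=1}^{10}(z_t−z̄)(z_{t+1}−z̄) = 3.3415
Denominator Σ(z_t−z̄)² = 34.5964
r_1 = 3.3415 / 34.5964 = 0.097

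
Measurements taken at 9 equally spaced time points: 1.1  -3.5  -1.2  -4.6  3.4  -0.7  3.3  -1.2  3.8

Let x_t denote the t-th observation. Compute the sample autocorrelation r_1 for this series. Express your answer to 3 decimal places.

Mean x̄ = (1.1 − 3.5 − 1.2 − 4.6 + 3.4 − 0.7 + 3.3 − 1.2 + 3.8)/9 = 0.0444
Numerator Σ_{t=1}^{8}(x_t−x̄)(x_{t+1}−x̄) = -22.7820
Denominator Σ(x_t−x̄)² = 74.8622
r_1 = -22.7820 / 74.8622 = -0.304

-0.304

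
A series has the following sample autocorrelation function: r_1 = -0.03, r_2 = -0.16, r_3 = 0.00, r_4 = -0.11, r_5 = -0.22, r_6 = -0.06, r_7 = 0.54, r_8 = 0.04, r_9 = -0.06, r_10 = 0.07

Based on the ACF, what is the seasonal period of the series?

The largest autocorrelation is r_7 = 0.54; the remaining lags stay at or below 0.07.
The dominant spike at lag 7 indicates a seasonal period of 7.

7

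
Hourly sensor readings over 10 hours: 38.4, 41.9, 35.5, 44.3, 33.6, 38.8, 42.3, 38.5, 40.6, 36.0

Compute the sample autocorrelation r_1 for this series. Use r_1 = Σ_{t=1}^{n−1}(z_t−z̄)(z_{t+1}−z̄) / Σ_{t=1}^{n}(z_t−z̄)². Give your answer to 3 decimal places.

-0.652

Mean z̄ = (38.4 + 41.9 + 35.5 + 44.3 + 33.6 + 38.8 + 42.3 + 38.5 + 40.6 + 36.0)/10 = 38.9900
Numerator Σ_{t=1}^{9}(z_t−z̄)(z_{t+1}−z̄) = -65.8551
Denominator Σ(z_t−z̄)² = 101.0090
r_1 = -65.8551 / 101.0090 = -0.652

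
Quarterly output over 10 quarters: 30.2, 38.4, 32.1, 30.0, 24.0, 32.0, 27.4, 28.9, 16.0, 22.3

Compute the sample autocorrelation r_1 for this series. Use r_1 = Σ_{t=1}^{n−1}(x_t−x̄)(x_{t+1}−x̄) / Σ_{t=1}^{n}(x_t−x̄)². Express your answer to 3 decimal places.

Mean x̄ = (30.2 + 38.4 + 32.1 + 30.0 + 24.0 + 32.0 + 27.4 + 28.9 + 16.0 + 22.3)/10 = 28.1300
Numerator Σ_{t=1}^{9}(x_t−x̄)(x_{t+1}−x̄) = 103.7391
Denominator Σ(x_t−x̄)² = 343.3010
r_1 = 103.7391 / 343.3010 = 0.302

0.302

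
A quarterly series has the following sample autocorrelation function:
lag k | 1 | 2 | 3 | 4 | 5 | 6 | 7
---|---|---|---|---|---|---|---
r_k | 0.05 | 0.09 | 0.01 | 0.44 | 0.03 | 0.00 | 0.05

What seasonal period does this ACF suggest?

4

The largest autocorrelation is r_4 = 0.44; the remaining lags stay at or below 0.09.
The dominant spike at lag 4 indicates a seasonal period of 4.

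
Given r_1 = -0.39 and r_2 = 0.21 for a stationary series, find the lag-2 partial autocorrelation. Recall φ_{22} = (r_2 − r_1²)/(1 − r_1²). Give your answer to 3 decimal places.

φ_{22} = (r_2 − r_1²) / (1 − r_1²)
r_1² = (-0.39)² = 0.1521
Numerator = 0.21 − 0.1521 = 0.0579; denominator = 1 − 0.1521 = 0.8479
φ_{22} = 0.0579 / 0.8479 = 0.068

0.068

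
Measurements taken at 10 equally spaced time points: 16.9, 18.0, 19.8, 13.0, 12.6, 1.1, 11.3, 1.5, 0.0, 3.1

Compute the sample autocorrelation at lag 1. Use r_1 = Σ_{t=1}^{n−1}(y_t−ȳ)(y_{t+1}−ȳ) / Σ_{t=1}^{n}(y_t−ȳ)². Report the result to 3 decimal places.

Mean ȳ = (16.9 + 18.0 + 19.8 + 13.0 + 12.6 + 1.1 + 11.3 + 1.5 + 0.0 + 3.1)/10 = 9.7300
Numerator Σ_{t=1}^{9}(y_t−ȳ)(y_{t+1}−ȳ) = 278.2381
Denominator Σ(y_t−ȳ)² = 523.4410
r_1 = 278.2381 / 523.4410 = 0.532

0.532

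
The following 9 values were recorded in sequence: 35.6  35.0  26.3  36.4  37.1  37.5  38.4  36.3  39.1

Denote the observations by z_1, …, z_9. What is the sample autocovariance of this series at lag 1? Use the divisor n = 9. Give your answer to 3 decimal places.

1.357

Mean z̄ = (35.6 + 35.0 + 26.3 + 36.4 + 37.1 + 37.5 + 38.4 + 36.3 + 39.1)/9 = 35.7444
Σ_{t=1}^{8}(z_t−z̄)(z_{t+1}−z̄) = 12.2169
γ_1 = 12.2169 / 9 = 1.357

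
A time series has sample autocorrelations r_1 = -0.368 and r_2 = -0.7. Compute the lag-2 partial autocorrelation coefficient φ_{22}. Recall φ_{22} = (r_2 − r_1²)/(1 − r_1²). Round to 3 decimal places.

-0.966

φ_{22} = (r_2 − r_1²) / (1 − r_1²)
r_1² = (-0.368)² = 0.135424
Numerator = -0.7 − 0.1354 = -0.8354; denominator = 1 − 0.1354 = 0.8646
φ_{22} = -0.8354 / 0.8646 = -0.966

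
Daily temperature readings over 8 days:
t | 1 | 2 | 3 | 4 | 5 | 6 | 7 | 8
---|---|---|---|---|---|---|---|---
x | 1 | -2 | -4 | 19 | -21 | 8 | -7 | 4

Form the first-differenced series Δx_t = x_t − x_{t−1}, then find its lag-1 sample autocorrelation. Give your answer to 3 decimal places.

-0.817

First differences Δx: -3, -2, 23, -40, 29, -15, 11
Mean of differences = 0.4286
Numerator Σ(Δx_t−Δx̄)(Δx_{t+1}−Δx̄) = -2718.0408
Denominator Σ(Δx_t−Δx̄)² = 3327.7143
r_1(Δx) = -2718.0408 / 3327.7143 = -0.817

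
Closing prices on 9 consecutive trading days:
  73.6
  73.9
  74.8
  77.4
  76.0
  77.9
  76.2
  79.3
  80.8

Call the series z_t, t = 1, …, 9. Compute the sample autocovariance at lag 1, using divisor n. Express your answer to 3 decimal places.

Mean z̄ = (73.6 + 73.9 + 74.8 + 77.4 + 76.0 + 77.9 + 76.2 + 79.3 + 80.8)/9 = 76.6556
Σ_{t=1}^{8}(z_t−z̄)(z_{t+1}−z̄) = 20.0358
γ_1 = 20.0358 / 9 = 2.226

2.226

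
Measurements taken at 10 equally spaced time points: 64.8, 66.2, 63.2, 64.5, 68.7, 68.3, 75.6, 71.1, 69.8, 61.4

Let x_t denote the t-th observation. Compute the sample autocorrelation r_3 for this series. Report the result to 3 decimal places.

-0.398

Mean x̄ = (64.8 + 66.2 + 63.2 + 64.5 + 68.7 + 68.3 + 75.6 + 71.1 + 69.8 + 61.4)/10 = 67.3600
Σ(x_t−x̄)(x_{t+3}−x̄) = (7.3216) + (-1.5544) + (-3.9104) + (-23.5664) + (5.0116) + (2.2936) + (-49.1104) = -63.5148
Denominator Σ(x_t−x̄)² = 159.4240
r_3 = -63.5148 / 159.4240 = -0.398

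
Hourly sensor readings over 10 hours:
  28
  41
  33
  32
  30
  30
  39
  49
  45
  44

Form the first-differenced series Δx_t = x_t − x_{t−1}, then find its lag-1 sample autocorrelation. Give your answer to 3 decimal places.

-0.123

First differences Δx: 13, -8, -1, -2, 0, 9, 10, -4, -1
Mean of differences = 1.7778
Numerator Σ(Δx_t−Δx̄)(Δx_{t+1}−Δx̄) = -50.2716
Denominator Σ(Δx_t−Δx̄)² = 407.5556
r_1(Δx) = -50.2716 / 407.5556 = -0.123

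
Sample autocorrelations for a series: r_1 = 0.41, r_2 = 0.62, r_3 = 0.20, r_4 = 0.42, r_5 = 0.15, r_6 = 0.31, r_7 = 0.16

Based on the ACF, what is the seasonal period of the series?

The largest autocorrelation is r_2 = 0.62, with a weaker echo at lag 4 (0.42); the remaining lags stay at or below 0.41.
The dominant spike at lag 2 indicates a seasonal period of 2.

2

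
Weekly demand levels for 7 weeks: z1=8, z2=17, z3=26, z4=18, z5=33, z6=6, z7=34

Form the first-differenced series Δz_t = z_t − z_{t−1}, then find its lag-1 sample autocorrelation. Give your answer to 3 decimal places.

First differences Δz: 9, 9, -8, 15, -27, 28
Mean of differences = 4.3333
Numerator Σ(Δz_t−Δz̄)(Δz_{t+1}−Δz̄) = -1243.1111
Denominator Σ(Δz_t−Δz̄)² = 1851.3333
r_1(Δz) = -1243.1111 / 1851.3333 = -0.671

-0.671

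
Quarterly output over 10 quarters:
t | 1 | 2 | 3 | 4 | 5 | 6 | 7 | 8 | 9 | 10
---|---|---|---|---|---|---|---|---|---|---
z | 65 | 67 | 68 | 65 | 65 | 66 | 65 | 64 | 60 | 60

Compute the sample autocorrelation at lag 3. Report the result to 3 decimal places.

-0.036

Mean z̄ = (65 + 67 + 68 + 65 + 65 + 66 + 65 + 64 + 60 + 60)/10 = 64.5000
Numerator Σ_{t=1}^{7}(z_t−z̄)(z_{t+3}−z̄) = -2.2500
Denominator Σ(z_t−z̄)² = 62.5000
r_3 = -2.2500 / 62.5000 = -0.036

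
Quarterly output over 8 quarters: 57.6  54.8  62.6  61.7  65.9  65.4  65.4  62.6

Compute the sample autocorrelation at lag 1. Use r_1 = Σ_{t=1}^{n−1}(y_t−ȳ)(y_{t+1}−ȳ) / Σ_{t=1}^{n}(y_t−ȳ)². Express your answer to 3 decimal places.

0.479

Mean ȳ = (57.6 + 54.8 + 62.6 + 61.7 + 65.9 + 65.4 + 65.4 + 62.6)/8 = 62.0000
Numerator Σ_{t=1}^{7}(y_t−ȳ)(y_{t+1}−ȳ) = 52.8700
Denominator Σ(y_t−ȳ)² = 110.3400
r_1 = 52.8700 / 110.3400 = 0.479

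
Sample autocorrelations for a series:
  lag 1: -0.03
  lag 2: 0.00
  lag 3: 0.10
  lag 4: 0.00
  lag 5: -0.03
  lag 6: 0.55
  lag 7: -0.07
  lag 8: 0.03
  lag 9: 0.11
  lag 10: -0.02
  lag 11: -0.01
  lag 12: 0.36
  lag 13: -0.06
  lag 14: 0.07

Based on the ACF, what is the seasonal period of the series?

The largest autocorrelation is r_6 = 0.55, with a weaker echo at lag 12 (0.36); the remaining lags stay at or below 0.11.
The dominant spike at lag 6 indicates a seasonal period of 6.

6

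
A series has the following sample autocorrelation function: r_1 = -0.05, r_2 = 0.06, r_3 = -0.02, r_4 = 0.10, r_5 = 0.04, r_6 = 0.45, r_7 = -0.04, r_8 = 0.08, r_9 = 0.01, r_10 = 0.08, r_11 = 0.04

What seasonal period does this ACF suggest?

The largest autocorrelation is r_6 = 0.45; the remaining lags stay at or below 0.10.
The dominant spike at lag 6 indicates a seasonal period of 6.

6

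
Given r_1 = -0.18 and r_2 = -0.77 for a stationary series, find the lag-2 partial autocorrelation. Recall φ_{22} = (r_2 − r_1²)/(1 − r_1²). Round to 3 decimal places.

-0.829

φ_{22} = (r_2 − r_1²) / (1 − r_1²)
r_1² = (-0.18)² = 0.0324
Numerator = -0.77 − 0.0324 = -0.8024; denominator = 1 − 0.0324 = 0.9676
φ_{22} = -0.8024 / 0.9676 = -0.829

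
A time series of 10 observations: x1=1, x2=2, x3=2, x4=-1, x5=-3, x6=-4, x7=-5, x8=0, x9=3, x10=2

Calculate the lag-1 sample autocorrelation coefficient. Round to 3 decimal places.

0.598

Mean x̄ = (1 + 2 + 2 − 1 − 3 − 4 − 5 + 0 + 3 + 2)/10 = -0.3000
Numerator Σ_{t=1}^{9}(x_t−x̄)(x_{t+1}−x̄) = 43.1100
Denominator Σ(x_t−x̄)² = 72.1000
r_1 = 43.1100 / 72.1000 = 0.598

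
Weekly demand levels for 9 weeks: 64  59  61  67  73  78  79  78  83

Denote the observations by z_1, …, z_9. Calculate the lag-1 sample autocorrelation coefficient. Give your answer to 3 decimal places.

0.723

Mean z̄ = (64 + 59 + 61 + 67 + 73 + 78 + 79 + 78 + 83)/9 = 71.3333
Numerator Σ_{t=1}^{8}(z_t−z̄)(z_{t+1}−z̄) = 446.5556
Denominator Σ(z_t−z̄)² = 618.0000
r_1 = 446.5556 / 618.0000 = 0.723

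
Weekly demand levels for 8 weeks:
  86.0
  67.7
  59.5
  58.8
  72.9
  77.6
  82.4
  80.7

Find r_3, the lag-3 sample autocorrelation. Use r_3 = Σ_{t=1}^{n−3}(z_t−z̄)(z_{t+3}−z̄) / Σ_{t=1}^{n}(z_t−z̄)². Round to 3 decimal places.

-0.504

Mean z̄ = (86.0 + 67.7 + 59.5 + 58.8 + 72.9 + 77.6 + 82.4 + 80.7)/8 = 73.2000
Σ(z_t−z̄)(z_{t+3}−z̄) = (-184.3200) + (1.6500) + (-60.2800) + (-132.4800) + (-2.2500) = -377.6800
Denominator Σ(z_t−z̄)² = 749.4800
r_3 = -377.6800 / 749.4800 = -0.504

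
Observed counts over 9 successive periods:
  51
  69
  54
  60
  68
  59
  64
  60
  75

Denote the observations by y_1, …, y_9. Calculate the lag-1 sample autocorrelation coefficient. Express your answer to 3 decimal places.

Mean ȳ = (51 + 69 + 54 + 60 + 68 + 59 + 64 + 60 + 75)/9 = 62.2222
Numerator Σ_{t=1}^{8}(y_t−ȳ)(y_{t+1}−ȳ) = -183.0494
Denominator Σ(y_t−ȳ)² = 459.5556
r_1 = -183.0494 / 459.5556 = -0.398

-0.398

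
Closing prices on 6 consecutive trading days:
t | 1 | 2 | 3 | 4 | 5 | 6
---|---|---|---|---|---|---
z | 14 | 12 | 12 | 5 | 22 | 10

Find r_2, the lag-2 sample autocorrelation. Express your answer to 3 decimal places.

Mean z̄ = (14 + 12 + 12 + 5 + 22 + 10)/6 = 12.5000
Numerator Σ_{t=1}^{4}(z_t−z̄)(z_{t+2}−z̄) = 17.0000
Denominator Σ(z_t−z̄)² = 155.5000
r_2 = 17.0000 / 155.5000 = 0.109

0.109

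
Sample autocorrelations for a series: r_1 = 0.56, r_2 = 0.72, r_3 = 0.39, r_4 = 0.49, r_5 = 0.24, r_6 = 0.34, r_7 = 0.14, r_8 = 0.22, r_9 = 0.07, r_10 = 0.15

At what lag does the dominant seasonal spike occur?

The largest autocorrelation is r_2 = 0.72; the remaining lags stay at or below 0.56.
The dominant spike at lag 2 indicates a seasonal period of 2.

2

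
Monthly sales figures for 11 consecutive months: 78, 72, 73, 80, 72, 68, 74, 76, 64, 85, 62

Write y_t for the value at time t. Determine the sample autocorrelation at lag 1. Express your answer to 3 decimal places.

-0.605

Mean ȳ = (78 + 72 + 73 + 80 + 72 + 68 + 74 + 76 + 64 + 85 + 62)/11 = 73.0909
Numerator Σ_{t=1}^{10}(y_t−ȳ)(y_{t+1}−ȳ) = -276.6446
Denominator Σ(y_t−ȳ)² = 456.9091
r_1 = -276.6446 / 456.9091 = -0.605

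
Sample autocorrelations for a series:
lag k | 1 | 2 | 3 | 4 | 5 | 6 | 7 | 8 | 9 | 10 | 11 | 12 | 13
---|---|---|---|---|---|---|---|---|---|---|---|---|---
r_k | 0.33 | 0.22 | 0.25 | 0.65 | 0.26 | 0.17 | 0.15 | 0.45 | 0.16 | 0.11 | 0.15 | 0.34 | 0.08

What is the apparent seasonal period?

The largest autocorrelation is r_4 = 0.65, with weaker echoes at lags 8 (0.45) and 12 (0.34); the remaining lags stay at or below 0.33. The elevated value at lag 1 (0.33), dropping to 0.22 at lag 2, reflects decaying short-term dependence rather than seasonality.
The dominant spike at lag 4 indicates a seasonal period of 4.

4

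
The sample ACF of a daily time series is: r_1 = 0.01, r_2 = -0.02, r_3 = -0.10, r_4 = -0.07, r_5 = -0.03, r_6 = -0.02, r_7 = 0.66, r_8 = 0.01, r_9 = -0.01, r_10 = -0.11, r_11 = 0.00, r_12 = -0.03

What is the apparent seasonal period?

7

The largest autocorrelation is r_7 = 0.66; the remaining lags stay at or below 0.01.
The dominant spike at lag 7 indicates a seasonal period of 7.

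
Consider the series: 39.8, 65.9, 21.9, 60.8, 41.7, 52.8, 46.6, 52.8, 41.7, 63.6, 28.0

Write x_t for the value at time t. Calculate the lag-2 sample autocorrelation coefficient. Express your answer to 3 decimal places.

Mean x̄ = (39.8 + 65.9 + 21.9 + 60.8 + 41.7 + 52.8 + 46.6 + 52.8 + 41.7 + 63.6 + 28.0)/11 = 46.8727
Numerator Σ_{t=1}^{9}(x_t−x̄)(x_{t+2}−x̄) = 888.0758
Denominator Σ(x_t−x̄)² = 1989.5018
r_2 = 888.0758 / 1989.5018 = 0.446

0.446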